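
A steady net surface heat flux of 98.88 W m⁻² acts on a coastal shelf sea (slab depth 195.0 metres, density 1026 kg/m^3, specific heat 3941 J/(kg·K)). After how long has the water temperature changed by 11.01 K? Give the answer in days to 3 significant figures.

Areal heat capacity C = ρ c_p D = 1026 × 3941 × 195.0 = 7.88×10^8 J/(m^2 K).
Time required: Δt = C ΔT / F = 7.88×10^8 × 11.01 / 98.88 = 8.78×10^7 s.
In days: 8.78×10^7 s / (86400 s/day) = 1020 days.

1020 days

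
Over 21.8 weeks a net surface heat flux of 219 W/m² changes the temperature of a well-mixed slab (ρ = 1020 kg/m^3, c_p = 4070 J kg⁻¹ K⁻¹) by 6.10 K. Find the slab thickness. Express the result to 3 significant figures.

114 m

Heat input Q = F Δt = 219 × 1.32×10^7 s = 2.89×10^9 J/m².
Required areal heat capacity C = Q / ΔT = 4.73×10^8 J/(m²·K).
Depth D = C / (ρ c_p) = 4.73×10^8 / (1020 × 4070) = 114 m.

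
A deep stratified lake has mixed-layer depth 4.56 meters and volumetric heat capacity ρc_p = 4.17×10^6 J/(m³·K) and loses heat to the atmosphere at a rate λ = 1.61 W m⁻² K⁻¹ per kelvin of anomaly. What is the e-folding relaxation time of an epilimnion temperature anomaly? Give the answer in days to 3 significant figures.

137 days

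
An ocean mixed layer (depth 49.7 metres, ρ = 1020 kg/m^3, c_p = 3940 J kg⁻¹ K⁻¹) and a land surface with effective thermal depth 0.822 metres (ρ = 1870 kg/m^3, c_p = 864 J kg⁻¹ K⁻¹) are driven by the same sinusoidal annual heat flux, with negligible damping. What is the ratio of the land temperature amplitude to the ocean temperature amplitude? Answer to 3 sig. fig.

150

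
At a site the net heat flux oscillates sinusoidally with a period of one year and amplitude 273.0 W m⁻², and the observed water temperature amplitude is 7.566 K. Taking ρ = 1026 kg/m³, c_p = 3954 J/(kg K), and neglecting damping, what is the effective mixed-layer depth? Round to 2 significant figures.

ω = 2π / 3.15×10^7 s = 1.99×10^-7 s⁻¹.
Required C = F₀ / (A ω) = 273.0 / (7.566 × 1.99×10^-7) = 1.81×10^8 J/(m²·K).
D = C / (ρ c_p) = 1.81×10^8 / (1026 × 3954) = 44.6 m.

45 m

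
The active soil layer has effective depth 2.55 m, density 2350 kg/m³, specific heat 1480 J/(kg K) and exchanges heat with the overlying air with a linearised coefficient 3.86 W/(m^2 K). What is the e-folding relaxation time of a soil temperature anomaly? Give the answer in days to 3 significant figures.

Areal heat capacity C = ρ c_p D = 2350 × 1480 × 2.55 = 8.87×10^6 J/(m^2 K).
Relaxation time τ = C / λ = 8.87×10^6 / 3.86 = 2.30×10^6 s.
In days: 2.30×10^6 s / (86400 s/day) = 26.6 days.

26.6 days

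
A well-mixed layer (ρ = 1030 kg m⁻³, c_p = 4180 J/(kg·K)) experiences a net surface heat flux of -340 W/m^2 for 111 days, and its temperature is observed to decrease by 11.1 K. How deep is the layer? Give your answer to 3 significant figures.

Heat input Q = F Δt = -340 × 9.59×10^6 s = -3.26×10^9 J/m².
Required areal heat capacity C = Q / ΔT = 2.94×10^8 J/(m²·K).
Depth D = C / (ρ c_p) = 2.94×10^8 / (1030 × 4180) = 68.2 m.

68.2 m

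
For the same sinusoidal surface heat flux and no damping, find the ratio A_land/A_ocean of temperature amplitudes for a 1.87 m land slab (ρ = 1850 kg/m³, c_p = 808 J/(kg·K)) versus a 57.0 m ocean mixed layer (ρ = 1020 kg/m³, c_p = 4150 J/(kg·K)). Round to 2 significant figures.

86

C_ocean = 1020 × 4150 × 57.0 = 2.41×10^8 J/(m²·K).
C_land = 1850 × 808 × 1.87 = 2.80×10^6 J/(m²·K).
Undamped amplitude ∝ 1/C, so A_land/A_ocean = C_ocean/C_land = 86.3.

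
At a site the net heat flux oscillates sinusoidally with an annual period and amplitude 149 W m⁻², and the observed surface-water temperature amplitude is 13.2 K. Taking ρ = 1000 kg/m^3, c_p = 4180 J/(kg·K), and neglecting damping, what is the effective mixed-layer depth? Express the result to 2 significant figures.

14 m

ω = 2π / 3.15×10^7 s = 1.99×10^-7 s⁻¹.
Required C = F₀ / (A ω) = 149 / (13.2 × 1.99×10^-7) = 5.67×10^7 J/(m²·K).
D = C / (ρ c_p) = 5.67×10^7 / (1000 × 4180) = 13.6 m.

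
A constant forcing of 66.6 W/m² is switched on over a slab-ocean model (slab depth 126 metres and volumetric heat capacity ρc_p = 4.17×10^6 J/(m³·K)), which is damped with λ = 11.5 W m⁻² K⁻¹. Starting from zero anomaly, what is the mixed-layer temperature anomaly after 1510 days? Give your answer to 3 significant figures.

5.46 K

Areal heat capacity C = ρc_p × D = 4.17×10^6 × 126 = 5.25×10^8 J m⁻² K⁻¹.
τ = C / λ = 5.25×10^8 / 11.5 = 4.57×10^7 s.
Equilibrium anomaly ΔT_eq = F / λ = 66.6 / 11.5 = 5.79 K.
t = 1510 days = 1.30×10^8 s, so t/τ = 2.86.
ΔT(t) = ΔT_eq (1 − e^(−t/τ)) = 5.79 × (1 − e^−2.86) = 5.46 K.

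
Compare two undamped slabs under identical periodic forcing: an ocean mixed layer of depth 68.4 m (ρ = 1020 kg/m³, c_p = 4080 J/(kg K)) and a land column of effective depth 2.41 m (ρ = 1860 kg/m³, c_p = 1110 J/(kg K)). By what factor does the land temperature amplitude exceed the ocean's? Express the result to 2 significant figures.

C_ocean = 1020 × 4080 × 68.4 = 2.85×10^8 J/(m²·K).
C_land = 1860 × 1110 × 2.41 = 4.98×10^6 J/(m²·K).
Undamped amplitude ∝ 1/C, so A_land/A_ocean = C_ocean/C_land = 57.2.

57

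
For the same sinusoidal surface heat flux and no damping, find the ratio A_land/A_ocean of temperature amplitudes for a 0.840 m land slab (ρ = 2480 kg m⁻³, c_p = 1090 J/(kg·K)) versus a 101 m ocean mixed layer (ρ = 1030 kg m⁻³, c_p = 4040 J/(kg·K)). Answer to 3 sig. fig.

185

C_ocean = 1030 × 4040 × 101 = 4.20×10^8 J/(m²·K).
C_land = 2480 × 1090 × 0.840 = 2.27×10^6 J/(m²·K).
Undamped amplitude ∝ 1/C, so A_land/A_ocean = C_ocean/C_land = 185.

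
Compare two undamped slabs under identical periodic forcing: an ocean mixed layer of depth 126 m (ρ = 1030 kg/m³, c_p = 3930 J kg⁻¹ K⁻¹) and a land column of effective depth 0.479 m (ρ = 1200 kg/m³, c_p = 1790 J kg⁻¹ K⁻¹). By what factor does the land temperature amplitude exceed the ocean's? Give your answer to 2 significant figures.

500

C_ocean = 1030 × 3930 × 126 = 5.10×10^8 J/(m²·K).
C_land = 1200 × 1790 × 0.479 = 1.03×10^6 J/(m²·K).
Undamped amplitude ∝ 1/C, so A_land/A_ocean = C_ocean/C_land = 496.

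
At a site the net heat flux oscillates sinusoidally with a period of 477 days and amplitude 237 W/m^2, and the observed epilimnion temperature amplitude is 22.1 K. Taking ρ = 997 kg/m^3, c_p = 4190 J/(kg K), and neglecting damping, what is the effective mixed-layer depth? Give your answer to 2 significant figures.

17 m

ω = 2π / 4.12×10^7 s = 1.52×10^-7 s⁻¹.
Required C = F₀ / (A ω) = 237 / (22.1 × 1.52×10^-7) = 7.03×10^7 J/(m²·K).
D = C / (ρ c_p) = 7.03×10^7 / (997 × 4190) = 16.8 m.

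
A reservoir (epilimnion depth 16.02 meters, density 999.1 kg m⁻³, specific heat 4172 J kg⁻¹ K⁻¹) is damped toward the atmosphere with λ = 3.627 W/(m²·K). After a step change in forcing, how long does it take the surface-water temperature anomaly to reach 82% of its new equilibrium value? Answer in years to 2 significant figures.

1.0 years

Areal heat capacity C = ρ c_p D = 999.1 × 4172 × 16.02 = 6.68×10^7 J/(m^2 K).
τ = C / λ = 6.68×10^7 / 3.627 = 1.84×10^7 s.
Fraction reached: 1 − e^(−t/τ) = 0.82 ⇒ t = −τ ln(1 − 0.82) = τ × 1.71.
t = 3.16×10^7 s = 1.00 years.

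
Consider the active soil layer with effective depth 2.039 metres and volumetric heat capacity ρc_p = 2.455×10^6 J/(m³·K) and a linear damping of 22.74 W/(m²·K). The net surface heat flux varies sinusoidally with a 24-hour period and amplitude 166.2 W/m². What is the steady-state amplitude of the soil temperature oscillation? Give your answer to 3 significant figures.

0.456 K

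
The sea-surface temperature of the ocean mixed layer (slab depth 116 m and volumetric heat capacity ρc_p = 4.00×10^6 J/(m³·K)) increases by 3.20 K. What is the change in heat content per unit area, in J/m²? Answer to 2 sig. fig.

Areal heat capacity C = ρc_p × D = 4.00×10^6 × 116 = 4.64×10^8 J m⁻² K⁻¹.
ΔQ = C ΔT = 4.64×10^8 × 3.20 = 1.48×10^9 J/m².

1.5×10^9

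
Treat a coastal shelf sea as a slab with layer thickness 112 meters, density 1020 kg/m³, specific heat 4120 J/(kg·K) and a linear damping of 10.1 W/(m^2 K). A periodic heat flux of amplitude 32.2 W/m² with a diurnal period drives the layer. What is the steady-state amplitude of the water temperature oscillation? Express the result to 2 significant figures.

Areal heat capacity C = ρ c_p D = 1020 × 4120 × 112 = 4.71×10^8 J/(m²·K).
Angular frequency ω = 2π / T = 2π / 86400 s = 7.27×10^-5 s⁻¹.
√((Cω)² + λ²) = √((34200)² + 10.1²) = 34200 W/(m²·K).
Amplitude A = F₀ / √((Cω)²+λ²) = 32.2 / 34200 = 9.41×10^-4 K.

9.4×10^-4 K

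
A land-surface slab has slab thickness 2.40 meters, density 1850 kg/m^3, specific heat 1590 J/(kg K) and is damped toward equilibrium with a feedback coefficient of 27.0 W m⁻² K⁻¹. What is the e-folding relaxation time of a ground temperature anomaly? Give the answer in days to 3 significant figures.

3.03 days

Areal heat capacity C = ρ c_p D = 1850 × 1590 × 2.40 = 7.06×10^6 J m⁻² K⁻¹.
Relaxation time τ = C / λ = 7.06×10^6 / 27.0 = 2.61×10^5 s.
In days: 2.61×10^5 s / (86400 s/day) = 3.03 days.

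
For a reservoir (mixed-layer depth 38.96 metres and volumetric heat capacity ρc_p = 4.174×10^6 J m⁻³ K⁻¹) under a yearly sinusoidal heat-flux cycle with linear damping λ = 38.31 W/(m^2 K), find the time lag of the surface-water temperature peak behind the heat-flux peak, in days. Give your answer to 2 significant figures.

Areal heat capacity C = ρc_p × D = 4.174×10^6 × 38.96 = 1.63×10^8 J/(m^2 K).
ω = 2π / 3.15×10^7 s = 1.99×10^-7 s⁻¹.
Phase lag φ = arctan(Cω/λ) = arctan(32.4/38.31) = 0.702 rad.
Time lag = φ / ω = 0.702 / 1.99×10^-7 = 3.52×10^6 s = 40.8 days.

41 days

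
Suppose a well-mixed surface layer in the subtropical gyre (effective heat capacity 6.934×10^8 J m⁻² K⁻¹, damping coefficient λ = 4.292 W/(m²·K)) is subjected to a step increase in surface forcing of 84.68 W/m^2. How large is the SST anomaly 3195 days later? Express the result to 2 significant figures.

Areal heat capacity C = 6.934×10^8 J m⁻² K⁻¹ (given).
τ = C / λ = 6.93×10^8 / 4.292 = 1.62×10^8 s.
Equilibrium anomaly ΔT_eq = F / λ = 84.68 / 4.292 = 19.7 K.
t = 3195 days = 2.76×10^8 s, so t/τ = 1.71.
ΔT(t) = ΔT_eq (1 − e^(−t/τ)) = 19.7 × (1 − e^−1.71) = 16.2 K.

16 K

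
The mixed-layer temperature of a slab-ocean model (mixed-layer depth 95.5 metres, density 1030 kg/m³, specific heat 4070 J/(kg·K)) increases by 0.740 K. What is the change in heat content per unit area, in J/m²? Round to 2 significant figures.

3.0×10^8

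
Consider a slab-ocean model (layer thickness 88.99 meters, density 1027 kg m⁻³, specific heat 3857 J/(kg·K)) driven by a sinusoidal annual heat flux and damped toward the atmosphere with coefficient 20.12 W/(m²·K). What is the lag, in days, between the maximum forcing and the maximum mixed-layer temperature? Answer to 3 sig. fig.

75.0 days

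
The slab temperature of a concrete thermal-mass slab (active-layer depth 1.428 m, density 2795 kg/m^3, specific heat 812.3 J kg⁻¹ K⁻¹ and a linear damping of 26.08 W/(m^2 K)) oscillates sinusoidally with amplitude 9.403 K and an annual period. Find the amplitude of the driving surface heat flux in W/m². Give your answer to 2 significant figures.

Areal heat capacity C = ρ c_p D = 2795 × 812.3 × 1.428 = 3.24×10^6 J/(m^2 K).
ω = 2π / 3.15×10^7 s = 1.99×10^-7 s⁻¹.
√((Cω)² + λ²) = √((0.646)² + 26.08²) = 26.1 W/(m²·K).
F₀ = A × √((Cω)²+λ²) = 9.403 × 26.1 = 245 W/m².

250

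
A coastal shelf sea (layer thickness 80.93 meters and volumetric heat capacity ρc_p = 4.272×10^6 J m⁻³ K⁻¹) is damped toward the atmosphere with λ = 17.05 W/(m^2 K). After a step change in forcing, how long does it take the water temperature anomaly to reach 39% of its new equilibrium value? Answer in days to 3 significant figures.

116 days

Areal heat capacity C = ρc_p × D = 4.272×10^6 × 80.93 = 3.46×10^8 J/(m²·K).
τ = C / λ = 3.46×10^8 / 17.05 = 2.03×10^7 s.
Fraction reached: 1 − e^(−t/τ) = 0.39 ⇒ t = −τ ln(1 − 0.39) = τ × 0.494.
t = 1.00×10^7 s = 116 days.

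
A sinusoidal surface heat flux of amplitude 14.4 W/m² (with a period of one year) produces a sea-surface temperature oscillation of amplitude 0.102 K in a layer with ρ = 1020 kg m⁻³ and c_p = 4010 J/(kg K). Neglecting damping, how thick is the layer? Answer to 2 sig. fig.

ω = 2π / 3.15×10^7 s = 1.99×10^-7 s⁻¹.
Required C = F₀ / (A ω) = 14.4 / (0.102 × 1.99×10^-7) = 7.09×10^8 J/(m²·K).
D = C / (ρ c_p) = 7.09×10^8 / (1020 × 4010) = 173 m.

170 m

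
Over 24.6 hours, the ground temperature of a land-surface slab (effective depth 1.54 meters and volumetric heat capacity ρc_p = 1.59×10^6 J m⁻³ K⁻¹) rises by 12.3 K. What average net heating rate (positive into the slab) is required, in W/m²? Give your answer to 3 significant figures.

340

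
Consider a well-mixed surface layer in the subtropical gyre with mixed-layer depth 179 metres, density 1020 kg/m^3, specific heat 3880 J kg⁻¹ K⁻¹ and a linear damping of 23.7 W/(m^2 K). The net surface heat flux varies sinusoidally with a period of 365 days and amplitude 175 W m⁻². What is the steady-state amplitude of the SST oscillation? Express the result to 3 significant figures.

1.22 K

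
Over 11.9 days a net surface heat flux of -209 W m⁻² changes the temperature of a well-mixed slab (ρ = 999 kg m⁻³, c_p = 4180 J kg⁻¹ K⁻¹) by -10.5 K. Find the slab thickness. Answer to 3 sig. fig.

4.90 m

Heat input Q = F Δt = -209 × 1.03×10^6 s = -2.15×10^8 J/m².
Required areal heat capacity C = Q / ΔT = 2.05×10^7 J/(m²·K).
Depth D = C / (ρ c_p) = 2.05×10^7 / (999 × 4180) = 4.90 m.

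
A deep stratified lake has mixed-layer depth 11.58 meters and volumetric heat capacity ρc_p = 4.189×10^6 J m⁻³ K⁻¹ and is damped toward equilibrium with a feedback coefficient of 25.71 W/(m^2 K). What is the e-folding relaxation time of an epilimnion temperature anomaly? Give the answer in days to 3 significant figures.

21.8 days

Areal heat capacity C = ρc_p × D = 4.189×10^6 × 11.58 = 4.85×10^7 J/(m^2 K).
Relaxation time τ = C / λ = 4.85×10^7 / 25.71 = 1.89×10^6 s.
In days: 1.89×10^6 s / (86400 s/day) = 21.8 days.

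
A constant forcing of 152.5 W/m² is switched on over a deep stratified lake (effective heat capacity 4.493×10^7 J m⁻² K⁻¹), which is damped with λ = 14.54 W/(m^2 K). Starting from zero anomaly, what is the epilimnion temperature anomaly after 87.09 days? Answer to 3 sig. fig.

Areal heat capacity C = 4.493×10^7 J m⁻² K⁻¹ (given).
τ = C / λ = 4.49×10^7 / 14.54 = 3.09×10^6 s.
Equilibrium anomaly ΔT_eq = F / λ = 152.5 / 14.54 = 10.5 K.
t = 87.09 days = 7.52×10^6 s, so t/τ = 2.44.
ΔT(t) = ΔT_eq (1 − e^(−t/τ)) = 10.5 × (1 − e^−2.44) = 9.57 K.

9.57 K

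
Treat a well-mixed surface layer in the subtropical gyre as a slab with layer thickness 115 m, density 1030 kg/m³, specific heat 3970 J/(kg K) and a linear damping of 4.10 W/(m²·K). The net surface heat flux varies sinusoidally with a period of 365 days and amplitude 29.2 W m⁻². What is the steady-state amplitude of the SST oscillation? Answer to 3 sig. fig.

Areal heat capacity C = ρ c_p D = 1030 × 3970 × 115 = 4.70×10^8 J/(m²·K).
Angular frequency ω = 2π / T = 2π / 3.15×10^7 s = 1.99×10^-7 s⁻¹.
√((Cω)² + λ²) = √((93.7)² + 4.10²) = 93.8 W/(m²·K).
Amplitude A = F₀ / √((Cω)²+λ²) = 29.2 / 93.8 = 0.311 K.

0.311 K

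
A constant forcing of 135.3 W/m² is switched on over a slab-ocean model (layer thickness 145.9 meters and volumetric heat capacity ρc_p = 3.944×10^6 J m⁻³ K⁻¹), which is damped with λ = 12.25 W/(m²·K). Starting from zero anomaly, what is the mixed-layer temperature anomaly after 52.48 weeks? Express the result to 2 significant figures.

Areal heat capacity C = ρc_p × D = 3.944×10^6 × 145.9 = 5.75×10^8 J m⁻² K⁻¹.
τ = C / λ = 5.75×10^8 / 12.25 = 4.70×10^7 s.
Equilibrium anomaly ΔT_eq = F / λ = 135.3 / 12.25 = 11.0 K.
t = 52.48 weeks = 3.17×10^7 s, so t/τ = 0.676.
ΔT(t) = ΔT_eq (1 − e^(−t/τ)) = 11.0 × (1 − e^−0.676) = 5.43 K.

5.4 K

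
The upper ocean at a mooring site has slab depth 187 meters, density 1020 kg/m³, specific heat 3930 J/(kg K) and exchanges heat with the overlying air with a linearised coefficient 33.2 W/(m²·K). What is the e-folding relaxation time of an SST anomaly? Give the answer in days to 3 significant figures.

Areal heat capacity C = ρ c_p D = 1020 × 3930 × 187 = 7.50×10^8 J/(m²·K).
Relaxation time τ = C / λ = 7.50×10^8 / 33.2 = 2.26×10^7 s.
In days: 2.26×10^7 s / (86400 s/day) = 261 days.

261 days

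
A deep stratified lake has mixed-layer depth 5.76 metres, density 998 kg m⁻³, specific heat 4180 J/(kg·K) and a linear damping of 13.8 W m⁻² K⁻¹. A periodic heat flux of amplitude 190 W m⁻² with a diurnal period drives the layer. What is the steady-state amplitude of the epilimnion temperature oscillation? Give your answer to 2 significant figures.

0.11 K

Areal heat capacity C = ρ c_p D = 998 × 4180 × 5.76 = 2.40×10^7 J m⁻² K⁻¹.
Angular frequency ω = 2π / T = 2π / 86400 s = 7.27×10^-5 s⁻¹.
√((Cω)² + λ²) = √((1750)² + 13.8²) = 1750 W/(m²·K).
Amplitude A = F₀ / √((Cω)²+λ²) = 190 / 1750 = 0.109 K.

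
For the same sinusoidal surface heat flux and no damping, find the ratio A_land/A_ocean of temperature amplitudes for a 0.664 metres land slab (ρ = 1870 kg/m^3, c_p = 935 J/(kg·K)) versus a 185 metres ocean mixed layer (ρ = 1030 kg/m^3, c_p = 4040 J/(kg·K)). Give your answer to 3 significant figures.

663

C_ocean = 1030 × 4040 × 185 = 7.70×10^8 J/(m²·K).
C_land = 1870 × 935 × 0.664 = 1.16×10^6 J/(m²·K).
Undamped amplitude ∝ 1/C, so A_land/A_ocean = C_ocean/C_land = 663.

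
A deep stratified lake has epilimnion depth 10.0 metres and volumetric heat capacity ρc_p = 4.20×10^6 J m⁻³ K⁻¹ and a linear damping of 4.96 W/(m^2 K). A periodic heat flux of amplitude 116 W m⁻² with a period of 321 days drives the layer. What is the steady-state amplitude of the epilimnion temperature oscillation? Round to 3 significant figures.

Areal heat capacity C = ρc_p × D = 4.20×10^6 × 10.0 = 4.20×10^7 J/(m^2 K).
Angular frequency ω = 2π / T = 2π / 2.77×10^7 s = 2.27×10^-7 s⁻¹.
√((Cω)² + λ²) = √((9.52)² + 4.96²) = 10.7 W/(m²·K).
Amplitude A = F₀ / √((Cω)²+λ²) = 116 / 10.7 = 10.8 K.

10.8 K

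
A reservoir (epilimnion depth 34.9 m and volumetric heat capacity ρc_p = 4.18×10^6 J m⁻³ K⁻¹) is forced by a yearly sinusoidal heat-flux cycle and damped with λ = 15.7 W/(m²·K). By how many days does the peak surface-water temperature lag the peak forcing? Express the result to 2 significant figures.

Areal heat capacity C = ρc_p × D = 4.18×10^6 × 34.9 = 1.46×10^8 J/(m²·K).
ω = 2π / 3.15×10^7 s = 1.99×10^-7 s⁻¹.
Phase lag φ = arctan(Cω/λ) = arctan(29.1/15.7) = 1.08 rad.
Time lag = φ / ω = 1.08 / 1.99×10^-7 = 5.40×10^6 s = 62.5 days.

62 days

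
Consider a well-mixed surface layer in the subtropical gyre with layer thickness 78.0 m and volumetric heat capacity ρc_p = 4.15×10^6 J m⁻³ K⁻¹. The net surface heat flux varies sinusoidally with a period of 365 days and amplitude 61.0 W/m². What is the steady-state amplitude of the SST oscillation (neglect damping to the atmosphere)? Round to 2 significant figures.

Areal heat capacity C = ρc_p × D = 4.15×10^6 × 78.0 = 3.24×10^8 J/(m^2 K).
Angular frequency ω = 2π / T = 2π / 3.15×10^7 s = 1.99×10^-7 s⁻¹.
Cω = 3.24×10^8 × 1.99×10^-7 = 64.5 W/(m²·K).
Amplitude A = F₀ / (Cω) = 61.0 / 64.5 = 0.946 K.

0.95 K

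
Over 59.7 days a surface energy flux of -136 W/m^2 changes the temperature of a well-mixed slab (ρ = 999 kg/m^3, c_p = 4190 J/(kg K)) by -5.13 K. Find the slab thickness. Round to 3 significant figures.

Heat input Q = F Δt = -136 × 5.16×10^6 s = -7.01×10^8 J/m².
Required areal heat capacity C = Q / ΔT = 1.37×10^8 J/(m²·K).
Depth D = C / (ρ c_p) = 1.37×10^8 / (999 × 4190) = 32.7 m.

32.7 m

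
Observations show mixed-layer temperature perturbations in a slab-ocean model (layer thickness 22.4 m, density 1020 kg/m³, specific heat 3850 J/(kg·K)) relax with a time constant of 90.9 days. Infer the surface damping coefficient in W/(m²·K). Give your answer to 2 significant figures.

11

Areal heat capacity C = ρ c_p D = 1020 × 3850 × 22.4 = 8.80×10^7 J m⁻² K⁻¹.
τ = 90.9 days = 7.85×10^6 s.
λ = C / τ = 8.80×10^7 / 7.85×10^6 = 11.2 W/(m²·K).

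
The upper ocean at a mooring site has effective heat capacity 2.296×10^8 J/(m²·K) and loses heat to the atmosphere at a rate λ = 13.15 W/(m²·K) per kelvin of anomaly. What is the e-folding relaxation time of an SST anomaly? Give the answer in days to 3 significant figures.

202 days

Areal heat capacity C = 2.296×10^8 J/(m²·K) (given).
Relaxation time τ = C / λ = 2.30×10^8 / 13.15 = 1.75×10^7 s.
In days: 1.75×10^7 s / (86400 s/day) = 202 days.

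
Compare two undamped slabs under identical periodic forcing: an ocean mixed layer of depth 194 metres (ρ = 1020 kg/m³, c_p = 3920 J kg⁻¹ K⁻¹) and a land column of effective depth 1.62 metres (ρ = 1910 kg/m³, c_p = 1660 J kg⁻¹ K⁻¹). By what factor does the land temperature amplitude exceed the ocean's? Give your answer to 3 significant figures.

C_ocean = 1020 × 3920 × 194 = 7.76×10^8 J/(m²·K).
C_land = 1910 × 1660 × 1.62 = 5.14×10^6 J/(m²·K).
Undamped amplitude ∝ 1/C, so A_land/A_ocean = C_ocean/C_land = 151.

151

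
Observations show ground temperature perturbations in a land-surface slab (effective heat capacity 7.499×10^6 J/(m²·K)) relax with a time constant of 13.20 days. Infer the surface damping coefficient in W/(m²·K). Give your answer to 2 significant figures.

6.6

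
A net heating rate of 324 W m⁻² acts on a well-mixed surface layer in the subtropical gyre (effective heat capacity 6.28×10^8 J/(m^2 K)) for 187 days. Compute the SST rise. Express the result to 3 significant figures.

8.34 K

Areal heat capacity C = 6.28×10^8 J/(m^2 K) (given).
Net heat input Q = F Δt = 324 × (187 days × 86400 s/day) = 5.23×10^9 J/m².
ΔT = Q / C = 5.23×10^9 / 6.28×10^8 = 8.34 K.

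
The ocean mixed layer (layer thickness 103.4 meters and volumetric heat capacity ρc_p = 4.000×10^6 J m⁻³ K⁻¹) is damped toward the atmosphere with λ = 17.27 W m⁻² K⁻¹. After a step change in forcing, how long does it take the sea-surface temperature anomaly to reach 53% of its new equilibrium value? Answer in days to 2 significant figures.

Areal heat capacity C = ρc_p × D = 4.000×10^6 × 103.4 = 4.14×10^8 J m⁻² K⁻¹.
τ = C / λ = 4.14×10^8 / 17.27 = 2.39×10^7 s.
Fraction reached: 1 − e^(−t/τ) = 0.53 ⇒ t = −τ ln(1 − 0.53) = τ × 0.755.
t = 1.81×10^7 s = 209 days.

210 days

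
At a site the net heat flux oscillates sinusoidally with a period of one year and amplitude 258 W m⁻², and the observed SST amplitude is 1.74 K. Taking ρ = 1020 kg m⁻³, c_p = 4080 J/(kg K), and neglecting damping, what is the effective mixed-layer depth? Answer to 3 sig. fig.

ω = 2π / 3.15×10^7 s = 1.99×10^-7 s⁻¹.
Required C = F₀ / (A ω) = 258 / (1.74 × 1.99×10^-7) = 7.44×10^8 J/(m²·K).
D = C / (ρ c_p) = 7.44×10^8 / (1020 × 4080) = 179 m.

179 m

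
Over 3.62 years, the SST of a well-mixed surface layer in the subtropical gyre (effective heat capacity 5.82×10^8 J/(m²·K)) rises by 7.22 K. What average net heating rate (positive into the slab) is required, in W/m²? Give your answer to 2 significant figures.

Areal heat capacity C = 5.82×10^8 J/(m²·K) (given).
Required heat per unit area: Q = C ΔT = 5.82×10^8 × 7.22 = 4.20×10^9 J/m².
Flux F = Q / Δt = 4.20×10^9 / 1.14×10^8 s = 36.8 W/m².

37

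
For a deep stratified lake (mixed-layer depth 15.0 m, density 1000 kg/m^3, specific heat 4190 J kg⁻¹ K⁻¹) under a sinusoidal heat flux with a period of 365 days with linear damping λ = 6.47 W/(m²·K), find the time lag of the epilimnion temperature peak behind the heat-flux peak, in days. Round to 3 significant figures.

Areal heat capacity C = ρ c_p D = 1000 × 4190 × 15.0 = 6.28×10^7 J m⁻² K⁻¹.
ω = 2π / 3.15×10^7 s = 1.99×10^-7 s⁻¹.
Phase lag φ = arctan(Cω/λ) = arctan(12.5/6.47) = 1.09 rad.
Time lag = φ / ω = 1.09 / 1.99×10^-7 = 5.49×10^6 s = 63.5 days.

63.5 days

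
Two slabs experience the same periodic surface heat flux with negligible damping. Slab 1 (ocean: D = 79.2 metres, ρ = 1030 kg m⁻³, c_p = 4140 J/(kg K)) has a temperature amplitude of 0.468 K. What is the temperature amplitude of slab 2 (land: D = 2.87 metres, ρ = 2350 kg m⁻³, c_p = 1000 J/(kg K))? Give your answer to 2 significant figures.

23 K

C_ocean = 3.38×10^8 J/(m²·K); C_land = 6.74×10^6 J/(m²·K).
A ∝ 1/C ⇒ A_land = A_ocean × C_ocean/C_land = 0.468 × 50.1 = 23.4 K.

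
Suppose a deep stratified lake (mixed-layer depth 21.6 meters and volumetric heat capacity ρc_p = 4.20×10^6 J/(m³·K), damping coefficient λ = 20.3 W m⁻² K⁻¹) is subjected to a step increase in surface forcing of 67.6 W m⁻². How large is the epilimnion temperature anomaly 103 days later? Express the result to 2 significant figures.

2.9 K

Areal heat capacity C = ρc_p × D = 4.20×10^6 × 21.6 = 9.07×10^7 J m⁻² K⁻¹.
τ = C / λ = 9.07×10^7 / 20.3 = 4.47×10^6 s.
Equilibrium anomaly ΔT_eq = F / λ = 67.6 / 20.3 = 3.33 K.
t = 103 days = 8.90×10^6 s, so t/τ = 1.99.
ΔT(t) = ΔT_eq (1 − e^(−t/τ)) = 3.33 × (1 − e^−1.99) = 2.88 K.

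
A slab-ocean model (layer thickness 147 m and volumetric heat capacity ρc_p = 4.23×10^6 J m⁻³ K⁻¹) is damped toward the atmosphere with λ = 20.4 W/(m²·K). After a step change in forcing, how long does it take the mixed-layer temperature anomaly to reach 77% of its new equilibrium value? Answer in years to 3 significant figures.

Areal heat capacity C = ρc_p × D = 4.23×10^6 × 147 = 6.22×10^8 J/(m²·K).
τ = C / λ = 6.22×10^8 / 20.4 = 3.05×10^7 s.
Fraction reached: 1 − e^(−t/τ) = 0.77 ⇒ t = −τ ln(1 − 0.77) = τ × 1.47.
t = 4.48×10^7 s = 1.42 years.

1.42 years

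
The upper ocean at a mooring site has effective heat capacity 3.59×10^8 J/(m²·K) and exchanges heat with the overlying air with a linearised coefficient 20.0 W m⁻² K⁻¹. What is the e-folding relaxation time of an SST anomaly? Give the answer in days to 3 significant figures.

208 days

Areal heat capacity C = 3.59×10^8 J/(m²·K) (given).
Relaxation time τ = C / λ = 3.59×10^8 / 20.0 = 1.80×10^7 s.
In days: 1.80×10^7 s / (86400 s/day) = 208 days.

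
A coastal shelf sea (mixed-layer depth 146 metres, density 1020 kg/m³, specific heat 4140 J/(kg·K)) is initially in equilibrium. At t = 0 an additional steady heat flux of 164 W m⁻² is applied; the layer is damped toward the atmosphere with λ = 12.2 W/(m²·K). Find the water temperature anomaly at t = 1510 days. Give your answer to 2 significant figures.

12 K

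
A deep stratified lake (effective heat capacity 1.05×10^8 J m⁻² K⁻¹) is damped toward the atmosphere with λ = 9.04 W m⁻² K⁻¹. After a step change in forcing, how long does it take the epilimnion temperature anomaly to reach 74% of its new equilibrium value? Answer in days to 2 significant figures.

Areal heat capacity C = 1.05×10^8 J m⁻² K⁻¹ (given).
τ = C / λ = 1.05×10^8 / 9.04 = 1.16×10^7 s.
Fraction reached: 1 − e^(−t/τ) = 0.74 ⇒ t = −τ ln(1 − 0.74) = τ × 1.35.
t = 1.56×10^7 s = 181 days.

180 days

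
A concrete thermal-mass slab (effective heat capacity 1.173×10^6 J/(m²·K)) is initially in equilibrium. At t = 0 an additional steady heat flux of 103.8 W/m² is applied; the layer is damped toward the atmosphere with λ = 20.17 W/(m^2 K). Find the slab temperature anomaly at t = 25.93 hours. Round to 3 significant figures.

4.11 K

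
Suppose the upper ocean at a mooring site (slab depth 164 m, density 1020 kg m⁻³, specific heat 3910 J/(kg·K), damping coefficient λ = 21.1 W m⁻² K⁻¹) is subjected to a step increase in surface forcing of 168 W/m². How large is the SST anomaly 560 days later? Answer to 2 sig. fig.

6.3 K

Areal heat capacity C = ρ c_p D = 1020 × 3910 × 164 = 6.54×10^8 J/(m^2 K).
τ = C / λ = 6.54×10^8 / 21.1 = 3.10×10^7 s.
Equilibrium anomaly ΔT_eq = F / λ = 168 / 21.1 = 7.96 K.
t = 560 days = 4.84×10^7 s, so t/τ = 1.56.
ΔT(t) = ΔT_eq (1 − e^(−t/τ)) = 7.96 × (1 − e^−1.56) = 6.29 K.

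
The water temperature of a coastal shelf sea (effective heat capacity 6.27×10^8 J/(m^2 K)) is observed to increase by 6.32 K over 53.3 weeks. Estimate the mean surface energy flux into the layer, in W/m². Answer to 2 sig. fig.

Areal heat capacity C = 6.27×10^8 J/(m^2 K) (given).
Required heat per unit area: Q = C ΔT = 6.27×10^8 × 6.32 = 3.96×10^9 J/m².
Flux F = Q / Δt = 3.96×10^9 / 3.22×10^7 s = 123 W/m².

120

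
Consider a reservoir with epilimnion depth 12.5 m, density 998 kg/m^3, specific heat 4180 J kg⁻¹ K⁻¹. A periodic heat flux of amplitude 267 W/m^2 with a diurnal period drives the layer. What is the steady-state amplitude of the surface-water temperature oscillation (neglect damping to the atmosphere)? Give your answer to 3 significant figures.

0.0704 K

Areal heat capacity C = ρ c_p D = 998 × 4180 × 12.5 = 5.21×10^7 J m⁻² K⁻¹.
Angular frequency ω = 2π / T = 2π / 86400 s = 7.27×10^-5 s⁻¹.
Cω = 5.21×10^7 × 7.27×10^-5 = 3790 W/(m²·K).
Amplitude A = F₀ / (Cω) = 267 / 3790 = 0.0704 K.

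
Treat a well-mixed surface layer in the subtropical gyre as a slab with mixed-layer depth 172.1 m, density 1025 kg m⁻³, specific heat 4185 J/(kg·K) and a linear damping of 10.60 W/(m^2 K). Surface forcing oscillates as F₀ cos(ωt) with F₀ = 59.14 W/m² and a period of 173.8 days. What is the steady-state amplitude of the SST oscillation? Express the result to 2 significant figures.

0.19 K

Areal heat capacity C = ρ c_p D = 1025 × 4185 × 172.1 = 7.38×10^8 J/(m²·K).
Angular frequency ω = 2π / T = 2π / 1.50×10^7 s = 4.18×10^-7 s⁻¹.
√((Cω)² + λ²) = √((309)² + 10.60²) = 309 W/(m²·K).
Amplitude A = F₀ / √((Cω)²+λ²) = 59.14 / 309 = 0.191 K.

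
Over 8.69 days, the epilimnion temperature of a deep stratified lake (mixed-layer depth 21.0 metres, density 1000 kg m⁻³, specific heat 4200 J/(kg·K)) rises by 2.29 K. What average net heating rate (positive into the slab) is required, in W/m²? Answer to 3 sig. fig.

Areal heat capacity C = ρ c_p D = 1000 × 4200 × 21.0 = 8.82×10^7 J/(m^2 K).
Required heat per unit area: Q = C ΔT = 8.82×10^7 × 2.29 = 2.02×10^8 J/m².
Flux F = Q / Δt = 2.02×10^8 / 7.51×10^5 s = 269 W/m².

269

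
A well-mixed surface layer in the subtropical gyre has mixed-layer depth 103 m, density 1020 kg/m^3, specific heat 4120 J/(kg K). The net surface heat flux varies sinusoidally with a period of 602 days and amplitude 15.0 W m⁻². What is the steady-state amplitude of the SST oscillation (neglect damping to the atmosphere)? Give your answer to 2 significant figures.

0.29 K

Areal heat capacity C = ρ c_p D = 1020 × 4120 × 103 = 4.33×10^8 J/(m^2 K).
Angular frequency ω = 2π / T = 2π / 5.20×10^7 s = 1.21×10^-7 s⁻¹.
Cω = 4.33×10^8 × 1.21×10^-7 = 52.3 W/(m²·K).
Amplitude A = F₀ / (Cω) = 15.0 / 52.3 = 0.287 K.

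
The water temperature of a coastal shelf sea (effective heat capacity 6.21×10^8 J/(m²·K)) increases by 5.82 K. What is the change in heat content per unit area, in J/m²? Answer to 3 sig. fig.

3.61×10^9

Areal heat capacity C = 6.21×10^8 J/(m²·K) (given).
ΔQ = C ΔT = 6.21×10^8 × 5.82 = 3.61×10^9 J/m².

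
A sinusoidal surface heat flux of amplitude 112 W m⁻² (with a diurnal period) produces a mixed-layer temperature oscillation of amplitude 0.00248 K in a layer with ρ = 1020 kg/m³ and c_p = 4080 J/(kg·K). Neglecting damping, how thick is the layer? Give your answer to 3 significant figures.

149 m

ω = 2π / 86400 s = 7.27×10^-5 s⁻¹.
Required C = F₀ / (A ω) = 112 / (0.00248 × 7.27×10^-5) = 6.21×10^8 J/(m²·K).
D = C / (ρ c_p) = 6.21×10^8 / (1020 × 4080) = 149 m.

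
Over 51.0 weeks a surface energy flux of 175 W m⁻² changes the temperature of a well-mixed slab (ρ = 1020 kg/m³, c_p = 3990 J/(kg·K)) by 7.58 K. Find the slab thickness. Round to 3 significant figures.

175 m

Heat input Q = F Δt = 175 × 3.08×10^7 s = 5.40×10^9 J/m².
Required areal heat capacity C = Q / ΔT = 7.12×10^8 J/(m²·K).
Depth D = C / (ρ c_p) = 7.12×10^8 / (1020 × 3990) = 175 m.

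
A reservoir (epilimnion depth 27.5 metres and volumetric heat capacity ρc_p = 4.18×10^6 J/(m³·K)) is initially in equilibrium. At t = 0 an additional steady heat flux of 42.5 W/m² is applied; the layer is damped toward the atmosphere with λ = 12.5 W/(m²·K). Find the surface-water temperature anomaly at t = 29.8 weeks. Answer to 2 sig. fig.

2.9 K

Areal heat capacity C = ρc_p × D = 4.18×10^6 × 27.5 = 1.15×10^8 J/(m^2 K).
τ = C / λ = 1.15×10^8 / 12.5 = 9.20×10^6 s.
Equilibrium anomaly ΔT_eq = F / λ = 42.5 / 12.5 = 3.40 K.
t = 29.8 weeks = 1.80×10^7 s, so t/τ = 1.96.
ΔT(t) = ΔT_eq (1 − e^(−t/τ)) = 3.40 × (1 − e^−1.96) = 2.92 K.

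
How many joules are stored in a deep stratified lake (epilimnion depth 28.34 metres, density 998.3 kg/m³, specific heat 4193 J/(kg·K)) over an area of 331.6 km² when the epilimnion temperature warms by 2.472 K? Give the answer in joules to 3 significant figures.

Areal heat capacity C = ρ c_p D = 998.3 × 4193 × 28.34 = 1.19×10^8 J/(m²·K).
Heat per unit area: q = C ΔT = 1.19×10^8 × 2.472 = 2.93×10^8 J/m².
Total heat: Q = q × A = 2.93×10^8 × (331.6 × 10⁶ m²) = 9.72×10^16 J.

9.72×10^16 J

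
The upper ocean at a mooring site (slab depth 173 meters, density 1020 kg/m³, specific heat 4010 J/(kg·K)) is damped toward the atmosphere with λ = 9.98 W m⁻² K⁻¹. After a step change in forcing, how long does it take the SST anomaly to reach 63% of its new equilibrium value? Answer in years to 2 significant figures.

2.2 years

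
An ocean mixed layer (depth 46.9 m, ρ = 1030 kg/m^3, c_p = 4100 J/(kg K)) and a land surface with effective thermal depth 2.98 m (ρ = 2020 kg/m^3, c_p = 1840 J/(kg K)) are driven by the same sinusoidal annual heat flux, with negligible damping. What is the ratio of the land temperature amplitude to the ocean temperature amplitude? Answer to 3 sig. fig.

C_ocean = 1030 × 4100 × 46.9 = 1.98×10^8 J/(m²·K).
C_land = 2020 × 1840 × 2.98 = 1.11×10^7 J/(m²·K).
Undamped amplitude ∝ 1/C, so A_land/A_ocean = C_ocean/C_land = 17.9.

17.9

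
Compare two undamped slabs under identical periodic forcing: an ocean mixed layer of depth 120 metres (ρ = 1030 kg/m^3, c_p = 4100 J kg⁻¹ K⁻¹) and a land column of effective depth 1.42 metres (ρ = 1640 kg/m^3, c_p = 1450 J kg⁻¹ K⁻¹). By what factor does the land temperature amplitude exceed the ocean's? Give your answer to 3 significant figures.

150

C_ocean = 1030 × 4100 × 120 = 5.07×10^8 J/(m²·K).
C_land = 1640 × 1450 × 1.42 = 3.38×10^6 J/(m²·K).
Undamped amplitude ∝ 1/C, so A_land/A_ocean = C_ocean/C_land = 150.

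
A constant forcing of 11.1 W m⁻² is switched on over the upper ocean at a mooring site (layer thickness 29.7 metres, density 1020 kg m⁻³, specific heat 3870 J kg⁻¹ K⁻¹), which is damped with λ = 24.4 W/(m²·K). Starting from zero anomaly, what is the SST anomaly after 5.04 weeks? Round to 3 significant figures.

0.214 K

Areal heat capacity C = ρ c_p D = 1020 × 3870 × 29.7 = 1.17×10^8 J/(m²·K).
τ = C / λ = 1.17×10^8 / 24.4 = 4.80×10^6 s.
Equilibrium anomaly ΔT_eq = F / λ = 11.1 / 24.4 = 0.455 K.
t = 5.04 weeks = 3.05×10^6 s, so t/τ = 0.634.
ΔT(t) = ΔT_eq (1 − e^(−t/τ)) = 0.455 × (1 − e^−0.634) = 0.214 K.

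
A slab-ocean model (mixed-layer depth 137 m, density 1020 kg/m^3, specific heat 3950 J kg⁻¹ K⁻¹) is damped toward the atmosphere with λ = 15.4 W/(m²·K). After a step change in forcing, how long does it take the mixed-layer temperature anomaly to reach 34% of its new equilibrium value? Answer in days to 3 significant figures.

172 days

Areal heat capacity C = ρ c_p D = 1020 × 3950 × 137 = 5.52×10^8 J/(m²·K).
τ = C / λ = 5.52×10^8 / 15.4 = 3.58×10^7 s.
Fraction reached: 1 − e^(−t/τ) = 0.34 ⇒ t = −τ ln(1 − 0.34) = τ × 0.416.
t = 1.49×10^7 s = 172 days.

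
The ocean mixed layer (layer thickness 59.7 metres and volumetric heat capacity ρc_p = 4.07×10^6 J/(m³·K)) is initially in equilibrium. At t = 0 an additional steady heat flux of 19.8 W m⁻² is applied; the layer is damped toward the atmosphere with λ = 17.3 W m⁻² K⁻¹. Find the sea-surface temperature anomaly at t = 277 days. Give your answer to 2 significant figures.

0.94 K

Areal heat capacity C = ρc_p × D = 4.07×10^6 × 59.7 = 2.43×10^8 J/(m^2 K).
τ = C / λ = 2.43×10^8 / 17.3 = 1.40×10^7 s.
Equilibrium anomaly ΔT_eq = F / λ = 19.8 / 17.3 = 1.14 K.
t = 277 days = 2.39×10^7 s, so t/τ = 1.70.
ΔT(t) = ΔT_eq (1 − e^(−t/τ)) = 1.14 × (1 − e^−1.70) = 0.936 K.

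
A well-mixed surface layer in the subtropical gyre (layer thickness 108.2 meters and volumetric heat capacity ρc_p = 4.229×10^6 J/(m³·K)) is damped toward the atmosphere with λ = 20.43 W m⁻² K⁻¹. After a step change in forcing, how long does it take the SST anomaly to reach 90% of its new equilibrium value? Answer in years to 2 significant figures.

1.6 years

Areal heat capacity C = ρc_p × D = 4.229×10^6 × 108.2 = 4.58×10^8 J/(m²·K).
τ = C / λ = 4.58×10^8 / 20.43 = 2.24×10^7 s.
Fraction reached: 1 − e^(−t/τ) = 0.90 ⇒ t = −τ ln(1 − 0.90) = τ × 2.30.
t = 5.16×10^7 s = 1.63 years.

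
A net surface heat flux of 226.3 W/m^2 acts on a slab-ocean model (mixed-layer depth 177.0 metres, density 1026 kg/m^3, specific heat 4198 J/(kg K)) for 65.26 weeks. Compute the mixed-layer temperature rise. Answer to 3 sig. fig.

11.7 K

Areal heat capacity C = ρ c_p D = 1026 × 4198 × 177.0 = 7.62×10^8 J/(m^2 K).
Net heat input Q = F Δt = 226.3 × (65.26 weeks × 6.048×10^5 s/week) = 8.93×10^9 J/m².
ΔT = Q / C = 8.93×10^9 / 7.62×10^8 = 11.7 K.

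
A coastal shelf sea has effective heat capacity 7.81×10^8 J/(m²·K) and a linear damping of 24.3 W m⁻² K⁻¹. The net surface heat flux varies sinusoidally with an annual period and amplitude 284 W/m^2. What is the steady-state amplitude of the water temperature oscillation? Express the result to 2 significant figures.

Areal heat capacity C = 7.81×10^8 J/(m²·K) (given).
Angular frequency ω = 2π / T = 2π / 3.15×10^7 s = 1.99×10^-7 s⁻¹.
√((Cω)² + λ²) = √((156)² + 24.3²) = 157 W/(m²·K).
Amplitude A = F₀ / √((Cω)²+λ²) = 284 / 157 = 1.80 K.

1.8 K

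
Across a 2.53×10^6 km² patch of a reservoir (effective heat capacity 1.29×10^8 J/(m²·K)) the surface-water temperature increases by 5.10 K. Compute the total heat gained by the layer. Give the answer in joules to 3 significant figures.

Areal heat capacity C = 1.29×10^8 J/(m²·K) (given).
Heat per unit area: q = C ΔT = 1.29×10^8 × 5.10 = 6.58×10^8 J/m².
Total heat: Q = q × A = 6.58×10^8 × (2.53×10^6 × 10⁶ m²) = 1.66×10^21 J.

1.66×10^21 J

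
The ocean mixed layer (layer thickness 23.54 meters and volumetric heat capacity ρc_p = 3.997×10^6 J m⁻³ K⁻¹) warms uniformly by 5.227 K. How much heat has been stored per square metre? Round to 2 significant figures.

Areal heat capacity C = ρc_p × D = 3.997×10^6 × 23.54 = 9.41×10^7 J/(m²·K).
ΔQ = C ΔT = 9.41×10^7 × 5.227 = 4.92×10^8 J/m².

4.9×10^8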